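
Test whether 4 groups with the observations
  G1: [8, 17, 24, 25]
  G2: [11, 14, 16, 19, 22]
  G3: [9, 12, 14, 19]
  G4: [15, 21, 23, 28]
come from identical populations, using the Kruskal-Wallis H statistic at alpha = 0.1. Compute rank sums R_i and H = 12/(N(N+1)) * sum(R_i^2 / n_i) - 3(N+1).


Step 1: Combine all N = 17 observations and assign midranks.
sorted (value, group, rank): (8,G1,1), (9,G3,2), (11,G2,3), (12,G3,4), (14,G2,5.5), (14,G3,5.5), (15,G4,7), (16,G2,8), (17,G1,9), (19,G2,10.5), (19,G3,10.5), (21,G4,12), (22,G2,13), (23,G4,14), (24,G1,15), (25,G1,16), (28,G4,17)
Step 2: Sum ranks within each group.
R_1 = 41 (n_1 = 4)
R_2 = 40 (n_2 = 5)
R_3 = 22 (n_3 = 4)
R_4 = 50 (n_4 = 4)
Step 3: H = 12/(N(N+1)) * sum(R_i^2/n_i) - 3(N+1)
     = 12/(17*18) * (41^2/4 + 40^2/5 + 22^2/4 + 50^2/4) - 3*18
     = 0.039216 * 1486.25 - 54
     = 4.284314.
Step 4: Ties present; correction factor C = 1 - 12/(17^3 - 17) = 0.997549. Corrected H = 4.284314 / 0.997549 = 4.294840.
Step 5: Under H0, H ~ chi^2(3); p-value = 0.231336.
Step 6: alpha = 0.1. fail to reject H0.

H = 4.2948, df = 3, p = 0.231336, fail to reject H0.


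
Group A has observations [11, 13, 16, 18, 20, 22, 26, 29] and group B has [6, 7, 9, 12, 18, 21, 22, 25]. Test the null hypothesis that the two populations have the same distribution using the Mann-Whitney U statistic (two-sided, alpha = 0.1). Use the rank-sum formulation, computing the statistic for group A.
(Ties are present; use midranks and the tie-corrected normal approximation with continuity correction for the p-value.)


Step 1: Combine and sort all 16 observations; assign midranks.
sorted (value, group): (6,Y), (7,Y), (9,Y), (11,X), (12,Y), (13,X), (16,X), (18,X), (18,Y), (20,X), (21,Y), (22,X), (22,Y), (25,Y), (26,X), (29,X)
ranks: 6->1, 7->2, 9->3, 11->4, 12->5, 13->6, 16->7, 18->8.5, 18->8.5, 20->10, 21->11, 22->12.5, 22->12.5, 25->14, 26->15, 29->16
Step 2: Rank sum for X: R1 = 4 + 6 + 7 + 8.5 + 10 + 12.5 + 15 + 16 = 79.
Step 3: U_X = R1 - n1(n1+1)/2 = 79 - 8*9/2 = 79 - 36 = 43.
       U_Y = n1*n2 - U_X = 64 - 43 = 21.
Step 4: Ties are present, so use the tie-corrected normal approximation (with continuity correction) for the p-value.
Step 5: p-value = 0.269443; compare to alpha = 0.1. fail to reject H0.

U_X = 43, p = 0.269443, fail to reject H0 at alpha = 0.1.


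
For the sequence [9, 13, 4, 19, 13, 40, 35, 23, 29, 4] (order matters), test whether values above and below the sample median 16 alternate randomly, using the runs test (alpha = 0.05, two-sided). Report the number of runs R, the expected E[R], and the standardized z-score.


Step 1: Compute median = 16; label A = above, B = below.
Labels in order: BBBABAAAAB  (n_A = 5, n_B = 5)
Step 2: Count runs R = 5.
Step 3: Under H0 (random ordering), E[R] = 2*n_A*n_B/(n_A+n_B) + 1 = 2*5*5/10 + 1 = 6.0000.
        Var[R] = 2*n_A*n_B*(2*n_A*n_B - n_A - n_B) / ((n_A+n_B)^2 * (n_A+n_B-1)) = 2000/900 = 2.2222.
        SD[R] = 1.4907.
Step 4: Continuity-corrected z = (R + 0.5 - E[R]) / SD[R] = (5 + 0.5 - 6.0000) / 1.4907 = -0.3354.
Step 5: Two-sided p-value via normal approximation = 2*(1 - Phi(|z|)) = 0.737316.
Step 6: alpha = 0.05. fail to reject H0.

R = 5, z = -0.3354, p = 0.737316, fail to reject H0.


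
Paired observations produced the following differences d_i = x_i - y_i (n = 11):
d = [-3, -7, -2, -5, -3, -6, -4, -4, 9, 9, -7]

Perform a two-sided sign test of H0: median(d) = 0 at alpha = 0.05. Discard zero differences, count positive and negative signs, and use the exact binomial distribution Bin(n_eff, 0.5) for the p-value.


Step 1: Discard zero differences. Original n = 11; n_eff = number of nonzero differences = 11.
Nonzero differences (with sign): -3, -7, -2, -5, -3, -6, -4, -4, +9, +9, -7
Step 2: Count signs: positive = 2, negative = 9.
Step 3: Under H0: P(positive) = 0.5, so the number of positives S ~ Bin(11, 0.5).
Step 4: Two-sided exact p-value = sum of Bin(11,0.5) probabilities at or below the observed probability = 0.065430.
Step 5: alpha = 0.05. fail to reject H0.

n_eff = 11, pos = 2, neg = 9, p = 0.065430, fail to reject H0.


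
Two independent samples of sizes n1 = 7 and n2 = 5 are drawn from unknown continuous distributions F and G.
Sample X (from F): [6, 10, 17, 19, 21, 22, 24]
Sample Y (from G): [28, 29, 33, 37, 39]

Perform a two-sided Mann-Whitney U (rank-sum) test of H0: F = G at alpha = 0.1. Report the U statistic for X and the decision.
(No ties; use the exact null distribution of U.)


Step 1: Combine and sort all 12 observations; assign midranks.
sorted (value, group): (6,X), (10,X), (17,X), (19,X), (21,X), (22,X), (24,X), (28,Y), (29,Y), (33,Y), (37,Y), (39,Y)
ranks: 6->1, 10->2, 17->3, 19->4, 21->5, 22->6, 24->7, 28->8, 29->9, 33->10, 37->11, 39->12
Step 2: Rank sum for X: R1 = 1 + 2 + 3 + 4 + 5 + 6 + 7 = 28.
Step 3: U_X = R1 - n1(n1+1)/2 = 28 - 7*8/2 = 28 - 28 = 0.
       U_Y = n1*n2 - U_X = 35 - 0 = 35.
Step 4: No ties, so the exact null distribution of U (based on enumerating the C(12,7) = 792 equally likely rank assignments) gives the two-sided p-value.
Step 5: p-value = 0.002525; compare to alpha = 0.1. reject H0.

U_X = 0, p = 0.002525, reject H0 at alpha = 0.1.


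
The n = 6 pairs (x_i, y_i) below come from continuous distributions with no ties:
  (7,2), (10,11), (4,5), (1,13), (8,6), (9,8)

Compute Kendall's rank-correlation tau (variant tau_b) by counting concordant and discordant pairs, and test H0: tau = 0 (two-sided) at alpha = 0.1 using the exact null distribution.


Step 1: Enumerate the 15 unordered pairs (i,j) with i<j and classify each by sign(x_j-x_i) * sign(y_j-y_i).
  (1,2):dx=+3,dy=+9->C; (1,3):dx=-3,dy=+3->D; (1,4):dx=-6,dy=+11->D; (1,5):dx=+1,dy=+4->C
  (1,6):dx=+2,dy=+6->C; (2,3):dx=-6,dy=-6->C; (2,4):dx=-9,dy=+2->D; (2,5):dx=-2,dy=-5->C
  (2,6):dx=-1,dy=-3->C; (3,4):dx=-3,dy=+8->D; (3,5):dx=+4,dy=+1->C; (3,6):dx=+5,dy=+3->C
  (4,5):dx=+7,dy=-7->D; (4,6):dx=+8,dy=-5->D; (5,6):dx=+1,dy=+2->C
Step 2: C = 9, D = 6, total pairs = 15.
Step 3: tau = (C - D)/(n(n-1)/2) = (9 - 6)/15 = 0.200000.
Step 4: Exact two-sided p-value (enumerate n! = 720 permutations of y under H0): p = 0.719444.
Step 5: alpha = 0.1. fail to reject H0.

tau_b = 0.2000 (C=9, D=6), p = 0.719444, fail to reject H0.


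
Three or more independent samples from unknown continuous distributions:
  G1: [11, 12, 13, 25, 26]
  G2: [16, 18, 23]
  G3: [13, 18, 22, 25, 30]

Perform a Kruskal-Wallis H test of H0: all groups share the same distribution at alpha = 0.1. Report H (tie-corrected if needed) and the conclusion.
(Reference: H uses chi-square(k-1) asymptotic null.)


Step 1: Combine all N = 13 observations and assign midranks.
sorted (value, group, rank): (11,G1,1), (12,G1,2), (13,G1,3.5), (13,G3,3.5), (16,G2,5), (18,G2,6.5), (18,G3,6.5), (22,G3,8), (23,G2,9), (25,G1,10.5), (25,G3,10.5), (26,G1,12), (30,G3,13)
Step 2: Sum ranks within each group.
R_1 = 29 (n_1 = 5)
R_2 = 20.5 (n_2 = 3)
R_3 = 41.5 (n_3 = 5)
Step 3: H = 12/(N(N+1)) * sum(R_i^2/n_i) - 3(N+1)
     = 12/(13*14) * (29^2/5 + 20.5^2/3 + 41.5^2/5) - 3*14
     = 0.065934 * 652.733 - 42
     = 1.037363.
Step 4: Ties present; correction factor C = 1 - 18/(13^3 - 13) = 0.991758. Corrected H = 1.037363 / 0.991758 = 1.045983.
Step 5: Under H0, H ~ chi^2(2); p-value = 0.592745.
Step 6: alpha = 0.1. fail to reject H0.

H = 1.0460, df = 2, p = 0.592745, fail to reject H0.


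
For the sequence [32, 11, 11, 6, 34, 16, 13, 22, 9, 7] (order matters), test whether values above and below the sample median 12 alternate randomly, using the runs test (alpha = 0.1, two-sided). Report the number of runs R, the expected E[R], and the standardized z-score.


Step 1: Compute median = 12; label A = above, B = below.
Labels in order: ABBBAAAABB  (n_A = 5, n_B = 5)
Step 2: Count runs R = 4.
Step 3: Under H0 (random ordering), E[R] = 2*n_A*n_B/(n_A+n_B) + 1 = 2*5*5/10 + 1 = 6.0000.
        Var[R] = 2*n_A*n_B*(2*n_A*n_B - n_A - n_B) / ((n_A+n_B)^2 * (n_A+n_B-1)) = 2000/900 = 2.2222.
        SD[R] = 1.4907.
Step 4: Continuity-corrected z = (R + 0.5 - E[R]) / SD[R] = (4 + 0.5 - 6.0000) / 1.4907 = -1.0062.
Step 5: Two-sided p-value via normal approximation = 2*(1 - Phi(|z|)) = 0.314305.
Step 6: alpha = 0.1. fail to reject H0.

R = 4, z = -1.0062, p = 0.314305, fail to reject H0.


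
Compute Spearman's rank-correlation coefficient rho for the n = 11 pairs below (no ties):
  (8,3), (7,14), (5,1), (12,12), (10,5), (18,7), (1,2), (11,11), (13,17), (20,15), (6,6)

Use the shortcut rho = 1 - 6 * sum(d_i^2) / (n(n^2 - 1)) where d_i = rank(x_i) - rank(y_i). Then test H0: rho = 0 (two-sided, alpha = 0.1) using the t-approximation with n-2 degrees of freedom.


Step 1: Rank x and y separately (midranks; no ties here).
rank(x): 8->5, 7->4, 5->2, 12->8, 10->6, 18->10, 1->1, 11->7, 13->9, 20->11, 6->3
rank(y): 3->3, 14->9, 1->1, 12->8, 5->4, 7->6, 2->2, 11->7, 17->11, 15->10, 6->5
Step 2: d_i = R_x(i) - R_y(i); compute d_i^2.
  (5-3)^2=4, (4-9)^2=25, (2-1)^2=1, (8-8)^2=0, (6-4)^2=4, (10-6)^2=16, (1-2)^2=1, (7-7)^2=0, (9-11)^2=4, (11-10)^2=1, (3-5)^2=4
sum(d^2) = 60.
Step 3: rho = 1 - 6*60 / (11*(11^2 - 1)) = 1 - 360/1320 = 0.727273.
Step 4: Under H0, t = rho * sqrt((n-2)/(1-rho^2)) = 3.1789 ~ t(9).
Step 5: Two-sided p-value from the t-distribution with 9 df = 0.011205.
Step 6: alpha = 0.1. reject H0.

rho = 0.7273, p = 0.011205, reject H0 at alpha = 0.1.


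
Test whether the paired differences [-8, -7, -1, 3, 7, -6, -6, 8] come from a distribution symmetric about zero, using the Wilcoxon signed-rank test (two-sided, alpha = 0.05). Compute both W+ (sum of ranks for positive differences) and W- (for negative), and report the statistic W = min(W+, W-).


Step 1: Drop any zero differences (none here) and take |d_i|.
|d| = [8, 7, 1, 3, 7, 6, 6, 8]
Step 2: Midrank |d_i| (ties get averaged ranks).
ranks: |8|->7.5, |7|->5.5, |1|->1, |3|->2, |7|->5.5, |6|->3.5, |6|->3.5, |8|->7.5
Step 3: Attach original signs; sum ranks with positive sign and with negative sign.
W+ = 2 + 5.5 + 7.5 = 15
W- = 7.5 + 5.5 + 1 + 3.5 + 3.5 = 21
(Check: W+ + W- = 36 should equal n(n+1)/2 = 36.)
Step 4: Test statistic W = min(W+, W-) = 15.
Step 5: Ties in |d|, so use the tie-corrected normal approximation.
        E[W] = n(n+1)/4 = 8*9/4 = 18.
        Tie groups: |d|=6 (t=2), |d|=7 (t=2), |d|=8 (t=2); sum(t^3 - t) = 18.
        Var[W] = n(n+1)(2n+1)/24 - sum(t^3-t)/48 = 1224/24 - 18/48 = 50.625.
        z = (W - E[W]) / sqrt(Var[W]) = (15 - 18) / 7.1151 = -0.4216.
        Two-sided p = 2*Phi(z) = 0.673290.
Step 6: alpha = 0.05. fail to reject H0.

W+ = 15, W- = 21, W = min = 15, p = 0.673290, fail to reject H0.


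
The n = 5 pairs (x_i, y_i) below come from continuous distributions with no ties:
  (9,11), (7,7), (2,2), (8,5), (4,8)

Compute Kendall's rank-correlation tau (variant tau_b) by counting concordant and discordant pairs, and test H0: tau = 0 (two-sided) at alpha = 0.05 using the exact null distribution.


Step 1: Enumerate the 10 unordered pairs (i,j) with i<j and classify each by sign(x_j-x_i) * sign(y_j-y_i).
  (1,2):dx=-2,dy=-4->C; (1,3):dx=-7,dy=-9->C; (1,4):dx=-1,dy=-6->C; (1,5):dx=-5,dy=-3->C
  (2,3):dx=-5,dy=-5->C; (2,4):dx=+1,dy=-2->D; (2,5):dx=-3,dy=+1->D; (3,4):dx=+6,dy=+3->C
  (3,5):dx=+2,dy=+6->C; (4,5):dx=-4,dy=+3->D
Step 2: C = 7, D = 3, total pairs = 10.
Step 3: tau = (C - D)/(n(n-1)/2) = (7 - 3)/10 = 0.400000.
Step 4: Exact two-sided p-value (enumerate n! = 120 permutations of y under H0): p = 0.483333.
Step 5: alpha = 0.05. fail to reject H0.

tau_b = 0.4000 (C=7, D=3), p = 0.483333, fail to reject H0.


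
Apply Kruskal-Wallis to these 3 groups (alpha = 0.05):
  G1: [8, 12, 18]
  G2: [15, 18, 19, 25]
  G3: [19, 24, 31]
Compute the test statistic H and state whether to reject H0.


Step 1: Combine all N = 10 observations and assign midranks.
sorted (value, group, rank): (8,G1,1), (12,G1,2), (15,G2,3), (18,G1,4.5), (18,G2,4.5), (19,G2,6.5), (19,G3,6.5), (24,G3,8), (25,G2,9), (31,G3,10)
Step 2: Sum ranks within each group.
R_1 = 7.5 (n_1 = 3)
R_2 = 23 (n_2 = 4)
R_3 = 24.5 (n_3 = 3)
Step 3: H = 12/(N(N+1)) * sum(R_i^2/n_i) - 3(N+1)
     = 12/(10*11) * (7.5^2/3 + 23^2/4 + 24.5^2/3) - 3*11
     = 0.109091 * 351.083 - 33
     = 5.300000.
Step 4: Ties present; correction factor C = 1 - 12/(10^3 - 10) = 0.987879. Corrected H = 5.300000 / 0.987879 = 5.365031.
Step 5: Under H0, H ~ chi^2(2); p-value = 0.068391.
Step 6: alpha = 0.05. fail to reject H0.

H = 5.3650, df = 2, p = 0.068391, fail to reject H0.


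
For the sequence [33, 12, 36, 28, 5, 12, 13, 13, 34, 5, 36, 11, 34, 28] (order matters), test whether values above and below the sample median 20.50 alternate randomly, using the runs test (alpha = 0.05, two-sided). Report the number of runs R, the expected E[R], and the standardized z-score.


Step 1: Compute median = 20.50; label A = above, B = below.
Labels in order: ABAABBBBABABAA  (n_A = 7, n_B = 7)
Step 2: Count runs R = 9.
Step 3: Under H0 (random ordering), E[R] = 2*n_A*n_B/(n_A+n_B) + 1 = 2*7*7/14 + 1 = 8.0000.
        Var[R] = 2*n_A*n_B*(2*n_A*n_B - n_A - n_B) / ((n_A+n_B)^2 * (n_A+n_B-1)) = 8232/2548 = 3.2308.
        SD[R] = 1.7974.
Step 4: Continuity-corrected z = (R - 0.5 - E[R]) / SD[R] = (9 - 0.5 - 8.0000) / 1.7974 = 0.2782.
Step 5: Two-sided p-value via normal approximation = 2*(1 - Phi(|z|)) = 0.780879.
Step 6: alpha = 0.05. fail to reject H0.

R = 9, z = 0.2782, p = 0.780879, fail to reject H0.


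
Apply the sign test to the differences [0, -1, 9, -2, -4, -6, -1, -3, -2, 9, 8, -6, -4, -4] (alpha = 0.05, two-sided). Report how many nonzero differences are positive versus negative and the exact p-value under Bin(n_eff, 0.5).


Step 1: Discard zero differences. Original n = 14; n_eff = number of nonzero differences = 13.
Nonzero differences (with sign): -1, +9, -2, -4, -6, -1, -3, -2, +9, +8, -6, -4, -4
Step 2: Count signs: positive = 3, negative = 10.
Step 3: Under H0: P(positive) = 0.5, so the number of positives S ~ Bin(13, 0.5).
Step 4: Two-sided exact p-value = sum of Bin(13,0.5) probabilities at or below the observed probability = 0.092285.
Step 5: alpha = 0.05. fail to reject H0.

n_eff = 13, pos = 3, neg = 10, p = 0.092285, fail to reject H0.


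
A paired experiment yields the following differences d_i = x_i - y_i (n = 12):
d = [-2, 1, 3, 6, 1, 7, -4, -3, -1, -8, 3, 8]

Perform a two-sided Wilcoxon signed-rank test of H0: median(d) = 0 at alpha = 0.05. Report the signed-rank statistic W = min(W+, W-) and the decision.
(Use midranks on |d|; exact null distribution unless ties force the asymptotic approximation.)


Step 1: Drop any zero differences (none here) and take |d_i|.
|d| = [2, 1, 3, 6, 1, 7, 4, 3, 1, 8, 3, 8]
Step 2: Midrank |d_i| (ties get averaged ranks).
ranks: |2|->4, |1|->2, |3|->6, |6|->9, |1|->2, |7|->10, |4|->8, |3|->6, |1|->2, |8|->11.5, |3|->6, |8|->11.5
Step 3: Attach original signs; sum ranks with positive sign and with negative sign.
W+ = 2 + 6 + 9 + 2 + 10 + 6 + 11.5 = 46.5
W- = 4 + 8 + 6 + 2 + 11.5 = 31.5
(Check: W+ + W- = 78 should equal n(n+1)/2 = 78.)
Step 4: Test statistic W = min(W+, W-) = 31.5.
Step 5: Ties in |d|, so use the tie-corrected normal approximation.
        E[W] = n(n+1)/4 = 12*13/4 = 39.
        Tie groups: |d|=1 (t=3), |d|=3 (t=3), |d|=8 (t=2); sum(t^3 - t) = 54.
        Var[W] = n(n+1)(2n+1)/24 - sum(t^3-t)/48 = 3900/24 - 54/48 = 161.375.
        z = (W - E[W]) / sqrt(Var[W]) = (31.5 - 39) / 12.7033 = -0.5904.
        Two-sided p = 2*Phi(z) = 0.554925.
Step 6: alpha = 0.05. fail to reject H0.

W+ = 46.5, W- = 31.5, W = min = 31.5, p = 0.554925, fail to reject H0.


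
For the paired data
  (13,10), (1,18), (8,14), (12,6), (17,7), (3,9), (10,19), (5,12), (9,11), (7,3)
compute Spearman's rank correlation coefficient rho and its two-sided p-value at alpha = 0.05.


Step 1: Rank x and y separately (midranks; no ties here).
rank(x): 13->9, 1->1, 8->5, 12->8, 17->10, 3->2, 10->7, 5->3, 9->6, 7->4
rank(y): 10->5, 18->9, 14->8, 6->2, 7->3, 9->4, 19->10, 12->7, 11->6, 3->1
Step 2: d_i = R_x(i) - R_y(i); compute d_i^2.
  (9-5)^2=16, (1-9)^2=64, (5-8)^2=9, (8-2)^2=36, (10-3)^2=49, (2-4)^2=4, (7-10)^2=9, (3-7)^2=16, (6-6)^2=0, (4-1)^2=9
sum(d^2) = 212.
Step 3: rho = 1 - 6*212 / (10*(10^2 - 1)) = 1 - 1272/990 = -0.284848.
Step 4: Under H0, t = rho * sqrt((n-2)/(1-rho^2)) = -0.8405 ~ t(8).
Step 5: Two-sided p-value from the t-distribution with 8 df = 0.425038.
Step 6: alpha = 0.05. fail to reject H0.

rho = -0.2848, p = 0.425038, fail to reject H0 at alpha = 0.05.


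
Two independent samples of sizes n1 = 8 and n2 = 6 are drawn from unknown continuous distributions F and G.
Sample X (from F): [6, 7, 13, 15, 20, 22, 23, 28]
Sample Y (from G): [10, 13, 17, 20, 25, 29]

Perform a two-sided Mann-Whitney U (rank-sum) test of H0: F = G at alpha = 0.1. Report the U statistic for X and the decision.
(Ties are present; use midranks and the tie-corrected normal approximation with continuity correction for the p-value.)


Step 1: Combine and sort all 14 observations; assign midranks.
sorted (value, group): (6,X), (7,X), (10,Y), (13,X), (13,Y), (15,X), (17,Y), (20,X), (20,Y), (22,X), (23,X), (25,Y), (28,X), (29,Y)
ranks: 6->1, 7->2, 10->3, 13->4.5, 13->4.5, 15->6, 17->7, 20->8.5, 20->8.5, 22->10, 23->11, 25->12, 28->13, 29->14
Step 2: Rank sum for X: R1 = 1 + 2 + 4.5 + 6 + 8.5 + 10 + 11 + 13 = 56.
Step 3: U_X = R1 - n1(n1+1)/2 = 56 - 8*9/2 = 56 - 36 = 20.
       U_Y = n1*n2 - U_X = 48 - 20 = 28.
Step 4: Ties are present, so use the tie-corrected normal approximation (with continuity correction) for the p-value.
Step 5: p-value = 0.650661; compare to alpha = 0.1. fail to reject H0.

U_X = 20, p = 0.650661, fail to reject H0 at alpha = 0.1.


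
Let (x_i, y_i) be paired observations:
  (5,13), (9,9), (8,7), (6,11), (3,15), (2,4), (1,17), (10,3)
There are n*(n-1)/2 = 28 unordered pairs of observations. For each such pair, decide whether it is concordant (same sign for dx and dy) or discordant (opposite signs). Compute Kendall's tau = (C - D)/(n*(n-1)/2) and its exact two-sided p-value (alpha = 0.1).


Step 1: Enumerate the 28 unordered pairs (i,j) with i<j and classify each by sign(x_j-x_i) * sign(y_j-y_i).
  (1,2):dx=+4,dy=-4->D; (1,3):dx=+3,dy=-6->D; (1,4):dx=+1,dy=-2->D; (1,5):dx=-2,dy=+2->D
  (1,6):dx=-3,dy=-9->C; (1,7):dx=-4,dy=+4->D; (1,8):dx=+5,dy=-10->D; (2,3):dx=-1,dy=-2->C
  (2,4):dx=-3,dy=+2->D; (2,5):dx=-6,dy=+6->D; (2,6):dx=-7,dy=-5->C; (2,7):dx=-8,dy=+8->D
  (2,8):dx=+1,dy=-6->D; (3,4):dx=-2,dy=+4->D; (3,5):dx=-5,dy=+8->D; (3,6):dx=-6,dy=-3->C
  (3,7):dx=-7,dy=+10->D; (3,8):dx=+2,dy=-4->D; (4,5):dx=-3,dy=+4->D; (4,6):dx=-4,dy=-7->C
  (4,7):dx=-5,dy=+6->D; (4,8):dx=+4,dy=-8->D; (5,6):dx=-1,dy=-11->C; (5,7):dx=-2,dy=+2->D
  (5,8):dx=+7,dy=-12->D; (6,7):dx=-1,dy=+13->D; (6,8):dx=+8,dy=-1->D; (7,8):dx=+9,dy=-14->D
Step 2: C = 6, D = 22, total pairs = 28.
Step 3: tau = (C - D)/(n(n-1)/2) = (6 - 22)/28 = -0.571429.
Step 4: Exact two-sided p-value (enumerate n! = 40320 permutations of y under H0): p = 0.061012.
Step 5: alpha = 0.1. reject H0.

tau_b = -0.5714 (C=6, D=22), p = 0.061012, reject H0.


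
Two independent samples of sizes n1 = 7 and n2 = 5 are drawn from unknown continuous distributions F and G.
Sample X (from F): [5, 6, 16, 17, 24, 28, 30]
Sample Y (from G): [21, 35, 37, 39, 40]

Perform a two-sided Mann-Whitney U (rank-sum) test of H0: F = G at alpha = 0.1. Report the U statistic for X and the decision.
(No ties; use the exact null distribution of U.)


Step 1: Combine and sort all 12 observations; assign midranks.
sorted (value, group): (5,X), (6,X), (16,X), (17,X), (21,Y), (24,X), (28,X), (30,X), (35,Y), (37,Y), (39,Y), (40,Y)
ranks: 5->1, 6->2, 16->3, 17->4, 21->5, 24->6, 28->7, 30->8, 35->9, 37->10, 39->11, 40->12
Step 2: Rank sum for X: R1 = 1 + 2 + 3 + 4 + 6 + 7 + 8 = 31.
Step 3: U_X = R1 - n1(n1+1)/2 = 31 - 7*8/2 = 31 - 28 = 3.
       U_Y = n1*n2 - U_X = 35 - 3 = 32.
Step 4: No ties, so the exact null distribution of U (based on enumerating the C(12,7) = 792 equally likely rank assignments) gives the two-sided p-value.
Step 5: p-value = 0.017677; compare to alpha = 0.1. reject H0.

U_X = 3, p = 0.017677, reject H0 at alpha = 0.1.


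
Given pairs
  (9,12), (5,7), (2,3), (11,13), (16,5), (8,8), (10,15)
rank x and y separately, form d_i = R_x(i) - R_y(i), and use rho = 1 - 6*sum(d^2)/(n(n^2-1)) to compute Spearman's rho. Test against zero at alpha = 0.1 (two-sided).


Step 1: Rank x and y separately (midranks; no ties here).
rank(x): 9->4, 5->2, 2->1, 11->6, 16->7, 8->3, 10->5
rank(y): 12->5, 7->3, 3->1, 13->6, 5->2, 8->4, 15->7
Step 2: d_i = R_x(i) - R_y(i); compute d_i^2.
  (4-5)^2=1, (2-3)^2=1, (1-1)^2=0, (6-6)^2=0, (7-2)^2=25, (3-4)^2=1, (5-7)^2=4
sum(d^2) = 32.
Step 3: rho = 1 - 6*32 / (7*(7^2 - 1)) = 1 - 192/336 = 0.428571.
Step 4: Under H0, t = rho * sqrt((n-2)/(1-rho^2)) = 1.0607 ~ t(5).
Step 5: Two-sided p-value from the t-distribution with 5 df = 0.337368.
Step 6: alpha = 0.1. fail to reject H0.

rho = 0.4286, p = 0.337368, fail to reject H0 at alpha = 0.1.


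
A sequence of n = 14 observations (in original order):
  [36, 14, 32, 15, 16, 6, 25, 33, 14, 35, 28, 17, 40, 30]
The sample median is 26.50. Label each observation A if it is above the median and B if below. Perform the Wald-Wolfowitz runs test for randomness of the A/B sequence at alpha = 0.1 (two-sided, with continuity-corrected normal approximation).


Step 1: Compute median = 26.50; label A = above, B = below.
Labels in order: ABABBBBABAABAA  (n_A = 7, n_B = 7)
Step 2: Count runs R = 9.
Step 3: Under H0 (random ordering), E[R] = 2*n_A*n_B/(n_A+n_B) + 1 = 2*7*7/14 + 1 = 8.0000.
        Var[R] = 2*n_A*n_B*(2*n_A*n_B - n_A - n_B) / ((n_A+n_B)^2 * (n_A+n_B-1)) = 8232/2548 = 3.2308.
        SD[R] = 1.7974.
Step 4: Continuity-corrected z = (R - 0.5 - E[R]) / SD[R] = (9 - 0.5 - 8.0000) / 1.7974 = 0.2782.
Step 5: Two-sided p-value via normal approximation = 2*(1 - Phi(|z|)) = 0.780879.
Step 6: alpha = 0.1. fail to reject H0.

R = 9, z = 0.2782, p = 0.780879, fail to reject H0.


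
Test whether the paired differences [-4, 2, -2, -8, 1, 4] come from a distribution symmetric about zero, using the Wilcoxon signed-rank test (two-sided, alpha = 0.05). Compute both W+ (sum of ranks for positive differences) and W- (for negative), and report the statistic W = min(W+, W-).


Step 1: Drop any zero differences (none here) and take |d_i|.
|d| = [4, 2, 2, 8, 1, 4]
Step 2: Midrank |d_i| (ties get averaged ranks).
ranks: |4|->4.5, |2|->2.5, |2|->2.5, |8|->6, |1|->1, |4|->4.5
Step 3: Attach original signs; sum ranks with positive sign and with negative sign.
W+ = 2.5 + 1 + 4.5 = 8
W- = 4.5 + 2.5 + 6 = 13
(Check: W+ + W- = 21 should equal n(n+1)/2 = 21.)
Step 4: Test statistic W = min(W+, W-) = 8.
Step 5: Ties in |d|, so use the tie-corrected normal approximation.
        E[W] = n(n+1)/4 = 6*7/4 = 10.5.
        Tie groups: |d|=2 (t=2), |d|=4 (t=2); sum(t^3 - t) = 12.
        Var[W] = n(n+1)(2n+1)/24 - sum(t^3-t)/48 = 546/24 - 12/48 = 22.5.
        z = (W - E[W]) / sqrt(Var[W]) = (8 - 10.5) / 4.7434 = -0.5270.
        Two-sided p = 2*Phi(z) = 0.598161.
Step 6: alpha = 0.05. fail to reject H0.

W+ = 8, W- = 13, W = min = 8, p = 0.598161, fail to reject H0.


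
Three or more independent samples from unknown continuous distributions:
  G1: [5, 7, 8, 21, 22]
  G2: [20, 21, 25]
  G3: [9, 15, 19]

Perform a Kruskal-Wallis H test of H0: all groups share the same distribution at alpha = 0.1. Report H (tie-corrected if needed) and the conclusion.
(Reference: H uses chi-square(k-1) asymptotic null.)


Step 1: Combine all N = 11 observations and assign midranks.
sorted (value, group, rank): (5,G1,1), (7,G1,2), (8,G1,3), (9,G3,4), (15,G3,5), (19,G3,6), (20,G2,7), (21,G1,8.5), (21,G2,8.5), (22,G1,10), (25,G2,11)
Step 2: Sum ranks within each group.
R_1 = 24.5 (n_1 = 5)
R_2 = 26.5 (n_2 = 3)
R_3 = 15 (n_3 = 3)
Step 3: H = 12/(N(N+1)) * sum(R_i^2/n_i) - 3(N+1)
     = 12/(11*12) * (24.5^2/5 + 26.5^2/3 + 15^2/3) - 3*12
     = 0.090909 * 429.133 - 36
     = 3.012121.
Step 4: Ties present; correction factor C = 1 - 6/(11^3 - 11) = 0.995455. Corrected H = 3.012121 / 0.995455 = 3.025875.
Step 5: Under H0, H ~ chi^2(2); p-value = 0.220262.
Step 6: alpha = 0.1. fail to reject H0.

H = 3.0259, df = 2, p = 0.220262, fail to reject H0.


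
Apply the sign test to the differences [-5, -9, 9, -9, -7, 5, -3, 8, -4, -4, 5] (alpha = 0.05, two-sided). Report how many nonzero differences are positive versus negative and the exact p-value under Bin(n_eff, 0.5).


Step 1: Discard zero differences. Original n = 11; n_eff = number of nonzero differences = 11.
Nonzero differences (with sign): -5, -9, +9, -9, -7, +5, -3, +8, -4, -4, +5
Step 2: Count signs: positive = 4, negative = 7.
Step 3: Under H0: P(positive) = 0.5, so the number of positives S ~ Bin(11, 0.5).
Step 4: Two-sided exact p-value = sum of Bin(11,0.5) probabilities at or below the observed probability = 0.548828.
Step 5: alpha = 0.05. fail to reject H0.

n_eff = 11, pos = 4, neg = 7, p = 0.548828, fail to reject H0.


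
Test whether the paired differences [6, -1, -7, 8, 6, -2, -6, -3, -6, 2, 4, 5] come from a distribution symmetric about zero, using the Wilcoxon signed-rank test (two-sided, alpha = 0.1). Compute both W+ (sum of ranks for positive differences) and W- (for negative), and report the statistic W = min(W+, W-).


Step 1: Drop any zero differences (none here) and take |d_i|.
|d| = [6, 1, 7, 8, 6, 2, 6, 3, 6, 2, 4, 5]
Step 2: Midrank |d_i| (ties get averaged ranks).
ranks: |6|->8.5, |1|->1, |7|->11, |8|->12, |6|->8.5, |2|->2.5, |6|->8.5, |3|->4, |6|->8.5, |2|->2.5, |4|->5, |5|->6
Step 3: Attach original signs; sum ranks with positive sign and with negative sign.
W+ = 8.5 + 12 + 8.5 + 2.5 + 5 + 6 = 42.5
W- = 1 + 11 + 2.5 + 8.5 + 4 + 8.5 = 35.5
(Check: W+ + W- = 78 should equal n(n+1)/2 = 78.)
Step 4: Test statistic W = min(W+, W-) = 35.5.
Step 5: Ties in |d|, so use the tie-corrected normal approximation.
        E[W] = n(n+1)/4 = 12*13/4 = 39.
        Tie groups: |d|=2 (t=2), |d|=6 (t=4); sum(t^3 - t) = 66.
        Var[W] = n(n+1)(2n+1)/24 - sum(t^3-t)/48 = 3900/24 - 66/48 = 161.125.
        z = (W - E[W]) / sqrt(Var[W]) = (35.5 - 39) / 12.6935 = -0.2757.
        Two-sided p = 2*Phi(z) = 0.782754.
Step 6: alpha = 0.1. fail to reject H0.

W+ = 42.5, W- = 35.5, W = min = 35.5, p = 0.782754, fail to reject H0.


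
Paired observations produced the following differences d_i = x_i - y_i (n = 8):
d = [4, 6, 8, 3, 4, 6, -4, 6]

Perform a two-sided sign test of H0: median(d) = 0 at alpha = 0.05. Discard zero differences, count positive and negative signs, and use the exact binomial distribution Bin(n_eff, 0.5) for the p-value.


Step 1: Discard zero differences. Original n = 8; n_eff = number of nonzero differences = 8.
Nonzero differences (with sign): +4, +6, +8, +3, +4, +6, -4, +6
Step 2: Count signs: positive = 7, negative = 1.
Step 3: Under H0: P(positive) = 0.5, so the number of positives S ~ Bin(8, 0.5).
Step 4: Two-sided exact p-value = sum of Bin(8,0.5) probabilities at or below the observed probability = 0.070312.
Step 5: alpha = 0.05. fail to reject H0.

n_eff = 8, pos = 7, neg = 1, p = 0.070312, fail to reject H0.


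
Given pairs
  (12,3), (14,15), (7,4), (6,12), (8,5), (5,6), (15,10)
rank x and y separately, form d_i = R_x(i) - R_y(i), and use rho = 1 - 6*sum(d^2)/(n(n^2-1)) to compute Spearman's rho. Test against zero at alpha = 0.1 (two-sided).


Step 1: Rank x and y separately (midranks; no ties here).
rank(x): 12->5, 14->6, 7->3, 6->2, 8->4, 5->1, 15->7
rank(y): 3->1, 15->7, 4->2, 12->6, 5->3, 6->4, 10->5
Step 2: d_i = R_x(i) - R_y(i); compute d_i^2.
  (5-1)^2=16, (6-7)^2=1, (3-2)^2=1, (2-6)^2=16, (4-3)^2=1, (1-4)^2=9, (7-5)^2=4
sum(d^2) = 48.
Step 3: rho = 1 - 6*48 / (7*(7^2 - 1)) = 1 - 288/336 = 0.142857.
Step 4: Under H0, t = rho * sqrt((n-2)/(1-rho^2)) = 0.3227 ~ t(5).
Step 5: Two-sided p-value from the t-distribution with 5 df = 0.759945.
Step 6: alpha = 0.1. fail to reject H0.

rho = 0.1429, p = 0.759945, fail to reject H0 at alpha = 0.1.


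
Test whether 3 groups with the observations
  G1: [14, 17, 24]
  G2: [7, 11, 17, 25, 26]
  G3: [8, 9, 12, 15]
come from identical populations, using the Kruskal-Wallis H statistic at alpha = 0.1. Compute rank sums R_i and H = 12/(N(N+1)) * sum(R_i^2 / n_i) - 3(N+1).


Step 1: Combine all N = 12 observations and assign midranks.
sorted (value, group, rank): (7,G2,1), (8,G3,2), (9,G3,3), (11,G2,4), (12,G3,5), (14,G1,6), (15,G3,7), (17,G1,8.5), (17,G2,8.5), (24,G1,10), (25,G2,11), (26,G2,12)
Step 2: Sum ranks within each group.
R_1 = 24.5 (n_1 = 3)
R_2 = 36.5 (n_2 = 5)
R_3 = 17 (n_3 = 4)
Step 3: H = 12/(N(N+1)) * sum(R_i^2/n_i) - 3(N+1)
     = 12/(12*13) * (24.5^2/3 + 36.5^2/5 + 17^2/4) - 3*13
     = 0.076923 * 538.783 - 39
     = 2.444872.
Step 4: Ties present; correction factor C = 1 - 6/(12^3 - 12) = 0.996503. Corrected H = 2.444872 / 0.996503 = 2.453450.
Step 5: Under H0, H ~ chi^2(2); p-value = 0.293251.
Step 6: alpha = 0.1. fail to reject H0.

H = 2.4535, df = 2, p = 0.293251, fail to reject H0.


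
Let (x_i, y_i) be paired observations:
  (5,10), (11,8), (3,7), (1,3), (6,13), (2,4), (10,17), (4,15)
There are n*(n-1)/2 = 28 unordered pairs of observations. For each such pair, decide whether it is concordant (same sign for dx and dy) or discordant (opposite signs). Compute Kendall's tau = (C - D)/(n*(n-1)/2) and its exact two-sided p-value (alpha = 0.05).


Step 1: Enumerate the 28 unordered pairs (i,j) with i<j and classify each by sign(x_j-x_i) * sign(y_j-y_i).
  (1,2):dx=+6,dy=-2->D; (1,3):dx=-2,dy=-3->C; (1,4):dx=-4,dy=-7->C; (1,5):dx=+1,dy=+3->C
  (1,6):dx=-3,dy=-6->C; (1,7):dx=+5,dy=+7->C; (1,8):dx=-1,dy=+5->D; (2,3):dx=-8,dy=-1->C
  (2,4):dx=-10,dy=-5->C; (2,5):dx=-5,dy=+5->D; (2,6):dx=-9,dy=-4->C; (2,7):dx=-1,dy=+9->D
  (2,8):dx=-7,dy=+7->D; (3,4):dx=-2,dy=-4->C; (3,5):dx=+3,dy=+6->C; (3,6):dx=-1,dy=-3->C
  (3,7):dx=+7,dy=+10->C; (3,8):dx=+1,dy=+8->C; (4,5):dx=+5,dy=+10->C; (4,6):dx=+1,dy=+1->C
  (4,7):dx=+9,dy=+14->C; (4,8):dx=+3,dy=+12->C; (5,6):dx=-4,dy=-9->C; (5,7):dx=+4,dy=+4->C
  (5,8):dx=-2,dy=+2->D; (6,7):dx=+8,dy=+13->C; (6,8):dx=+2,dy=+11->C; (7,8):dx=-6,dy=-2->C
Step 2: C = 22, D = 6, total pairs = 28.
Step 3: tau = (C - D)/(n(n-1)/2) = (22 - 6)/28 = 0.571429.
Step 4: Exact two-sided p-value (enumerate n! = 40320 permutations of y under H0): p = 0.061012.
Step 5: alpha = 0.05. fail to reject H0.

tau_b = 0.5714 (C=22, D=6), p = 0.061012, fail to reject H0.


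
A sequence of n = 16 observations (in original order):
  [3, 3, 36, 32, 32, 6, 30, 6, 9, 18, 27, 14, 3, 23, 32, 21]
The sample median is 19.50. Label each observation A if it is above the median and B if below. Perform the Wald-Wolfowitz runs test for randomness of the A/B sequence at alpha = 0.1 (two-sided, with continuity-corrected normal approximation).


Step 1: Compute median = 19.50; label A = above, B = below.
Labels in order: BBAAABABBBABBAAA  (n_A = 8, n_B = 8)
Step 2: Count runs R = 8.
Step 3: Under H0 (random ordering), E[R] = 2*n_A*n_B/(n_A+n_B) + 1 = 2*8*8/16 + 1 = 9.0000.
        Var[R] = 2*n_A*n_B*(2*n_A*n_B - n_A - n_B) / ((n_A+n_B)^2 * (n_A+n_B-1)) = 14336/3840 = 3.7333.
        SD[R] = 1.9322.
Step 4: Continuity-corrected z = (R + 0.5 - E[R]) / SD[R] = (8 + 0.5 - 9.0000) / 1.9322 = -0.2588.
Step 5: Two-sided p-value via normal approximation = 2*(1 - Phi(|z|)) = 0.795809.
Step 6: alpha = 0.1. fail to reject H0.

R = 8, z = -0.2588, p = 0.795809, fail to reject H0.


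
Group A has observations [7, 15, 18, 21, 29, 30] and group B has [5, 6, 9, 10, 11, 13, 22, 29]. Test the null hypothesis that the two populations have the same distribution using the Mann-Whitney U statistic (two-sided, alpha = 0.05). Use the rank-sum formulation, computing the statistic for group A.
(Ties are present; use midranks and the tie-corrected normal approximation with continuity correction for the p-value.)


Step 1: Combine and sort all 14 observations; assign midranks.
sorted (value, group): (5,Y), (6,Y), (7,X), (9,Y), (10,Y), (11,Y), (13,Y), (15,X), (18,X), (21,X), (22,Y), (29,X), (29,Y), (30,X)
ranks: 5->1, 6->2, 7->3, 9->4, 10->5, 11->6, 13->7, 15->8, 18->9, 21->10, 22->11, 29->12.5, 29->12.5, 30->14
Step 2: Rank sum for X: R1 = 3 + 8 + 9 + 10 + 12.5 + 14 = 56.5.
Step 3: U_X = R1 - n1(n1+1)/2 = 56.5 - 6*7/2 = 56.5 - 21 = 35.5.
       U_Y = n1*n2 - U_X = 48 - 35.5 = 12.5.
Step 4: Ties are present, so use the tie-corrected normal approximation (with continuity correction) for the p-value.
Step 5: p-value = 0.155126; compare to alpha = 0.05. fail to reject H0.

U_X = 35.5, p = 0.155126, fail to reject H0 at alpha = 0.05.


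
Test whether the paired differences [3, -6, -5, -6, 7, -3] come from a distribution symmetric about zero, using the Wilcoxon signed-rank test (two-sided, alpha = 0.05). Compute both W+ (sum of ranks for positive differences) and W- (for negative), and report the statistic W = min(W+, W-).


Step 1: Drop any zero differences (none here) and take |d_i|.
|d| = [3, 6, 5, 6, 7, 3]
Step 2: Midrank |d_i| (ties get averaged ranks).
ranks: |3|->1.5, |6|->4.5, |5|->3, |6|->4.5, |7|->6, |3|->1.5
Step 3: Attach original signs; sum ranks with positive sign and with negative sign.
W+ = 1.5 + 6 = 7.5
W- = 4.5 + 3 + 4.5 + 1.5 = 13.5
(Check: W+ + W- = 21 should equal n(n+1)/2 = 21.)
Step 4: Test statistic W = min(W+, W-) = 7.5.
Step 5: Ties in |d|, so use the tie-corrected normal approximation.
        E[W] = n(n+1)/4 = 6*7/4 = 10.5.
        Tie groups: |d|=3 (t=2), |d|=6 (t=2); sum(t^3 - t) = 12.
        Var[W] = n(n+1)(2n+1)/24 - sum(t^3-t)/48 = 546/24 - 12/48 = 22.5.
        z = (W - E[W]) / sqrt(Var[W]) = (7.5 - 10.5) / 4.7434 = -0.6325.
        Two-sided p = 2*Phi(z) = 0.527089.
Step 6: alpha = 0.05. fail to reject H0.

W+ = 7.5, W- = 13.5, W = min = 7.5, p = 0.527089, fail to reject H0.


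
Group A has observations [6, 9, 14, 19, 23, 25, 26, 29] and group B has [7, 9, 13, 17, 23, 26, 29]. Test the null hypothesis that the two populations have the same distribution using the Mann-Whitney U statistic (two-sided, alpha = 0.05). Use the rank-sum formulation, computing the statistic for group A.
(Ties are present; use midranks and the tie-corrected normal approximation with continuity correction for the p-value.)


Step 1: Combine and sort all 15 observations; assign midranks.
sorted (value, group): (6,X), (7,Y), (9,X), (9,Y), (13,Y), (14,X), (17,Y), (19,X), (23,X), (23,Y), (25,X), (26,X), (26,Y), (29,X), (29,Y)
ranks: 6->1, 7->2, 9->3.5, 9->3.5, 13->5, 14->6, 17->7, 19->8, 23->9.5, 23->9.5, 25->11, 26->12.5, 26->12.5, 29->14.5, 29->14.5
Step 2: Rank sum for X: R1 = 1 + 3.5 + 6 + 8 + 9.5 + 11 + 12.5 + 14.5 = 66.
Step 3: U_X = R1 - n1(n1+1)/2 = 66 - 8*9/2 = 66 - 36 = 30.
       U_Y = n1*n2 - U_X = 56 - 30 = 26.
Step 4: Ties are present, so use the tie-corrected normal approximation (with continuity correction) for the p-value.
Step 5: p-value = 0.861697; compare to alpha = 0.05. fail to reject H0.

U_X = 30, p = 0.861697, fail to reject H0 at alpha = 0.05.


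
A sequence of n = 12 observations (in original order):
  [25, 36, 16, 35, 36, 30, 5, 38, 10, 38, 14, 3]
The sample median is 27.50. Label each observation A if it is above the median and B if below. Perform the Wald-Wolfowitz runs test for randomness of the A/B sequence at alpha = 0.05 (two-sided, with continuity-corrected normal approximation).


Step 1: Compute median = 27.50; label A = above, B = below.
Labels in order: BABAAABABABB  (n_A = 6, n_B = 6)
Step 2: Count runs R = 9.
Step 3: Under H0 (random ordering), E[R] = 2*n_A*n_B/(n_A+n_B) + 1 = 2*6*6/12 + 1 = 7.0000.
        Var[R] = 2*n_A*n_B*(2*n_A*n_B - n_A - n_B) / ((n_A+n_B)^2 * (n_A+n_B-1)) = 4320/1584 = 2.7273.
        SD[R] = 1.6514.
Step 4: Continuity-corrected z = (R - 0.5 - E[R]) / SD[R] = (9 - 0.5 - 7.0000) / 1.6514 = 0.9083.
Step 5: Two-sided p-value via normal approximation = 2*(1 - Phi(|z|)) = 0.363722.
Step 6: alpha = 0.05. fail to reject H0.

R = 9, z = 0.9083, p = 0.363722, fail to reject H0.


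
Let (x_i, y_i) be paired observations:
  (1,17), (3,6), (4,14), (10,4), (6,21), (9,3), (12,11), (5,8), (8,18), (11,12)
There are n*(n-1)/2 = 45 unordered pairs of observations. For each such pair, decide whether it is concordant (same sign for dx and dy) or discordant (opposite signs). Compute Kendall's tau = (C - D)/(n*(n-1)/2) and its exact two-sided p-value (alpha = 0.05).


Step 1: Enumerate the 45 unordered pairs (i,j) with i<j and classify each by sign(x_j-x_i) * sign(y_j-y_i).
  (1,2):dx=+2,dy=-11->D; (1,3):dx=+3,dy=-3->D; (1,4):dx=+9,dy=-13->D; (1,5):dx=+5,dy=+4->C
  (1,6):dx=+8,dy=-14->D; (1,7):dx=+11,dy=-6->D; (1,8):dx=+4,dy=-9->D; (1,9):dx=+7,dy=+1->C
  (1,10):dx=+10,dy=-5->D; (2,3):dx=+1,dy=+8->C; (2,4):dx=+7,dy=-2->D; (2,5):dx=+3,dy=+15->C
  (2,6):dx=+6,dy=-3->D; (2,7):dx=+9,dy=+5->C; (2,8):dx=+2,dy=+2->C; (2,9):dx=+5,dy=+12->C
  (2,10):dx=+8,dy=+6->C; (3,4):dx=+6,dy=-10->D; (3,5):dx=+2,dy=+7->C; (3,6):dx=+5,dy=-11->D
  (3,7):dx=+8,dy=-3->D; (3,8):dx=+1,dy=-6->D; (3,9):dx=+4,dy=+4->C; (3,10):dx=+7,dy=-2->D
  (4,5):dx=-4,dy=+17->D; (4,6):dx=-1,dy=-1->C; (4,7):dx=+2,dy=+7->C; (4,8):dx=-5,dy=+4->D
  (4,9):dx=-2,dy=+14->D; (4,10):dx=+1,dy=+8->C; (5,6):dx=+3,dy=-18->D; (5,7):dx=+6,dy=-10->D
  (5,8):dx=-1,dy=-13->C; (5,9):dx=+2,dy=-3->D; (5,10):dx=+5,dy=-9->D; (6,7):dx=+3,dy=+8->C
  (6,8):dx=-4,dy=+5->D; (6,9):dx=-1,dy=+15->D; (6,10):dx=+2,dy=+9->C; (7,8):dx=-7,dy=-3->C
  (7,9):dx=-4,dy=+7->D; (7,10):dx=-1,dy=+1->D; (8,9):dx=+3,dy=+10->C; (8,10):dx=+6,dy=+4->C
  (9,10):dx=+3,dy=-6->D
Step 2: C = 19, D = 26, total pairs = 45.
Step 3: tau = (C - D)/(n(n-1)/2) = (19 - 26)/45 = -0.155556.
Step 4: Exact two-sided p-value (enumerate n! = 3628800 permutations of y under H0): p = 0.600654.
Step 5: alpha = 0.05. fail to reject H0.

tau_b = -0.1556 (C=19, D=26), p = 0.600654, fail to reject H0.


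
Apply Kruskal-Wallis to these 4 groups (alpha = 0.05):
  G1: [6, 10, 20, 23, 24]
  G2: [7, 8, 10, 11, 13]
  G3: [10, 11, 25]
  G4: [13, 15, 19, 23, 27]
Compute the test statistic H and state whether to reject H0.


Step 1: Combine all N = 18 observations and assign midranks.
sorted (value, group, rank): (6,G1,1), (7,G2,2), (8,G2,3), (10,G1,5), (10,G2,5), (10,G3,5), (11,G2,7.5), (11,G3,7.5), (13,G2,9.5), (13,G4,9.5), (15,G4,11), (19,G4,12), (20,G1,13), (23,G1,14.5), (23,G4,14.5), (24,G1,16), (25,G3,17), (27,G4,18)
Step 2: Sum ranks within each group.
R_1 = 49.5 (n_1 = 5)
R_2 = 27 (n_2 = 5)
R_3 = 29.5 (n_3 = 3)
R_4 = 65 (n_4 = 5)
Step 3: H = 12/(N(N+1)) * sum(R_i^2/n_i) - 3(N+1)
     = 12/(18*19) * (49.5^2/5 + 27^2/5 + 29.5^2/3 + 65^2/5) - 3*19
     = 0.035088 * 1770.93 - 57
     = 5.138012.
Step 4: Ties present; correction factor C = 1 - 42/(18^3 - 18) = 0.992776. Corrected H = 5.138012 / 0.992776 = 5.175398.
Step 5: Under H0, H ~ chi^2(3); p-value = 0.159395.
Step 6: alpha = 0.05. fail to reject H0.

H = 5.1754, df = 3, p = 0.159395, fail to reject H0.


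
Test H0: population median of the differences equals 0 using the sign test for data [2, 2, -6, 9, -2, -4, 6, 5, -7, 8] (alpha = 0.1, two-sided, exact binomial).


Step 1: Discard zero differences. Original n = 10; n_eff = number of nonzero differences = 10.
Nonzero differences (with sign): +2, +2, -6, +9, -2, -4, +6, +5, -7, +8
Step 2: Count signs: positive = 6, negative = 4.
Step 3: Under H0: P(positive) = 0.5, so the number of positives S ~ Bin(10, 0.5).
Step 4: Two-sided exact p-value = sum of Bin(10,0.5) probabilities at or below the observed probability = 0.753906.
Step 5: alpha = 0.1. fail to reject H0.

n_eff = 10, pos = 6, neg = 4, p = 0.753906, fail to reject H0.


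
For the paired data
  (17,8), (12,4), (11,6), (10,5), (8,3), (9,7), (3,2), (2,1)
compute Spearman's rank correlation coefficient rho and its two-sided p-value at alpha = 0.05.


Step 1: Rank x and y separately (midranks; no ties here).
rank(x): 17->8, 12->7, 11->6, 10->5, 8->3, 9->4, 3->2, 2->1
rank(y): 8->8, 4->4, 6->6, 5->5, 3->3, 7->7, 2->2, 1->1
Step 2: d_i = R_x(i) - R_y(i); compute d_i^2.
  (8-8)^2=0, (7-4)^2=9, (6-6)^2=0, (5-5)^2=0, (3-3)^2=0, (4-7)^2=9, (2-2)^2=0, (1-1)^2=0
sum(d^2) = 18.
Step 3: rho = 1 - 6*18 / (8*(8^2 - 1)) = 1 - 108/504 = 0.785714.
Step 4: Under H0, t = rho * sqrt((n-2)/(1-rho^2)) = 3.1113 ~ t(6).
Step 5: Two-sided p-value from the t-distribution with 6 df = 0.020815.
Step 6: alpha = 0.05. reject H0.

rho = 0.7857, p = 0.020815, reject H0 at alpha = 0.05.


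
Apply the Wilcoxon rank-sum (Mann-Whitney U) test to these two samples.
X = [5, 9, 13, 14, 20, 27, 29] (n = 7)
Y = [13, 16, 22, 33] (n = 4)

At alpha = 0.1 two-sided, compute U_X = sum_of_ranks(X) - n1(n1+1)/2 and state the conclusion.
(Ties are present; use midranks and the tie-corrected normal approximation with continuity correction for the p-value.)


Step 1: Combine and sort all 11 observations; assign midranks.
sorted (value, group): (5,X), (9,X), (13,X), (13,Y), (14,X), (16,Y), (20,X), (22,Y), (27,X), (29,X), (33,Y)
ranks: 5->1, 9->2, 13->3.5, 13->3.5, 14->5, 16->6, 20->7, 22->8, 27->9, 29->10, 33->11
Step 2: Rank sum for X: R1 = 1 + 2 + 3.5 + 5 + 7 + 9 + 10 = 37.5.
Step 3: U_X = R1 - n1(n1+1)/2 = 37.5 - 7*8/2 = 37.5 - 28 = 9.5.
       U_Y = n1*n2 - U_X = 28 - 9.5 = 18.5.
Step 4: Ties are present, so use the tie-corrected normal approximation (with continuity correction) for the p-value.
Step 5: p-value = 0.448659; compare to alpha = 0.1. fail to reject H0.

U_X = 9.5, p = 0.448659, fail to reject H0 at alpha = 0.1.
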